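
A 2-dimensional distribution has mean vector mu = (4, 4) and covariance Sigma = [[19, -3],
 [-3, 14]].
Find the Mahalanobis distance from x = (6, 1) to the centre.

Step 1 — centre the observation: (x - mu) = (2, -3).

Step 2 — invert Sigma. det(Sigma) = 19·14 - (-3)² = 257.
  Sigma^{-1} = (1/det) · [[d, -b], [-b, a]] = [[0.0545, 0.0117],
 [0.0117, 0.0739]].

Step 3 — form the quadratic (x - mu)^T · Sigma^{-1} · (x - mu):
  Sigma^{-1} · (x - mu) = (0.0739, -0.1984).
  (x - mu)^T · [Sigma^{-1} · (x - mu)] = (2)·(0.0739) + (-3)·(-0.1984) = 0.7432.

Step 4 — take square root: d = √(0.7432) ≈ 0.8621.

d(x, mu) = √(0.7432) ≈ 0.8621


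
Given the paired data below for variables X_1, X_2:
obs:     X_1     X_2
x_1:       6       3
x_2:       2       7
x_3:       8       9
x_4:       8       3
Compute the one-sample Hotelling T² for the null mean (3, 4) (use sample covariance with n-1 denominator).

Step 1 — sample mean vector:
  mean(X_1) = (6 + 2 + 8 + 8) / 4 = 24/4 = 6
  mean(X_2) = (3 + 7 + 9 + 3) / 4 = 22/4 = 5.5
  x̄ = (6, 5.5),  deviation x̄ - mu_0 = (6, 5.5) - (3, 4) = (3, 1.5).

Step 2 — sample covariance matrix, S[i,j] = (1/(n-1)) · Σ_k (x_{k,i} - mean_i) · (x_{k,j} - mean_j), divisor n-1 = 3:
  S[X_1,X_1] = ((0)·(0) + (-4)·(-4) + (2)·(2) + (2)·(2)) / 3 = 24/3 = 8
  S[X_1,X_2] = ((0)·(-2.5) + (-4)·(1.5) + (2)·(3.5) + (2)·(-2.5)) / 3 = -4/3 = -1.3333
  S[X_2,X_2] = ((-2.5)·(-2.5) + (1.5)·(1.5) + (3.5)·(3.5) + (-2.5)·(-2.5)) / 3 = 27/3 = 9
  S = [[8, -1.3333],
 [-1.3333, 9]].

Step 3 — invert S. det(S) = 8·9 - (-1.3333)² = 70.2222.
  S^{-1} = (1/det) · [[d, -b], [-b, a]] = [[0.1282, 0.019],
 [0.019, 0.1139]].

Step 4 — quadratic form (x̄ - mu_0)^T · S^{-1} · (x̄ - mu_0):
  S^{-1} · (x̄ - mu_0) = (0.413, 0.2278),
  (x̄ - mu_0)^T · [...] = (3)·(0.413) + (1.5)·(0.2278) = 1.5807.

Step 5 — scale by n: T² = 4 · 1.5807 = 6.3228.

T² ≈ 6.3228


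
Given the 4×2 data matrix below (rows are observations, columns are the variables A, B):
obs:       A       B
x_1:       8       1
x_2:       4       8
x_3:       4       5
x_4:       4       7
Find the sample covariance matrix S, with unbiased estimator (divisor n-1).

Step 1 — column means:
  mean(A) = (8 + 4 + 4 + 4) / 4 = 20/4 = 5
  mean(B) = (1 + 8 + 5 + 7) / 4 = 21/4 = 5.25

Step 2 — sample covariance S[i,j] = (1/(n-1)) · Σ_k (x_{k,i} - mean_i) · (x_{k,j} - mean_j), with n-1 = 3.
  S[A,A] = ((3)·(3) + (-1)·(-1) + (-1)·(-1) + (-1)·(-1)) / 3 = 12/3 = 4
  S[A,B] = ((3)·(-4.25) + (-1)·(2.75) + (-1)·(-0.25) + (-1)·(1.75)) / 3 = -17/3 = -5.6667
  S[B,B] = ((-4.25)·(-4.25) + (2.75)·(2.75) + (-0.25)·(-0.25) + (1.75)·(1.75)) / 3 = 28.75/3 = 9.5833

S is symmetric (S[j,i] = S[i,j]). Assembling:

S = [[4, -5.6667],
 [-5.6667, 9.5833]]


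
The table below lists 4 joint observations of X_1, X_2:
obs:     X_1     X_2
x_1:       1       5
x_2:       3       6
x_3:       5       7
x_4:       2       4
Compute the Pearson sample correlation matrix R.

Step 1 — column means:
  mean(X_1) = (1 + 3 + 5 + 2) / 4 = 11/4 = 2.75
  mean(X_2) = (5 + 6 + 7 + 4) / 4 = 22/4 = 5.5

Step 2 — sample variances and covariances s[i,j] = (1/(n-1)) · Σ_k (x_{k,i} - mean_i) · (x_{k,j} - mean_j), with n-1 = 3:
  s[X_1,X_1] = ((-1.75)·(-1.75) + (0.25)·(0.25) + (2.25)·(2.25) + (-0.75)·(-0.75)) / 3 = 8.75/3 = 2.9167
  s[X_1,X_2] = ((-1.75)·(-0.5) + (0.25)·(0.5) + (2.25)·(1.5) + (-0.75)·(-1.5)) / 3 = 5.5/3 = 1.8333
  s[X_2,X_2] = ((-0.5)·(-0.5) + (0.5)·(0.5) + (1.5)·(1.5) + (-1.5)·(-1.5)) / 3 = 5/3 = 1.6667
  Sample standard deviations s_i = √(s[i,i]):
  s(X_1) = √(2.9167) = 1.7078
  s(X_2) = √(1.6667) = 1.291

Step 3 — r_{ij} = s_{ij} / (s_i · s_j):
  r[X_1,X_1] = 1 (diagonal).
  r[X_1,X_2] = 1.8333 / (1.7078 · 1.291) = 1.8333 / 2.2048 = 0.8315
  r[X_2,X_2] = 1 (diagonal).

R is symmetric with unit diagonal. Assembling:

R = [[1, 0.8315],
 [0.8315, 1]]


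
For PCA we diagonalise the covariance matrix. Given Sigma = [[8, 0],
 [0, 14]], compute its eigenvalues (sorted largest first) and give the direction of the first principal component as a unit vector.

Step 1 — characteristic polynomial of 2×2 Sigma:
  det(Sigma - λI) = λ² - trace · λ + det = 0.
  trace = 8 + 14 = 22, det = 8·14 - (0)² = 112.
Step 2 — discriminant:
  Δ = trace² - 4·det = 484 - 448 = 36.
Step 3 — eigenvalues:
  λ = (trace ± √Δ)/2 = (22 ± 6)/2,
  λ_1 = 14,  λ_2 = 8.

Step 4 — unit eigenvector for λ_1: Sigma is diagonal, so its eigenvectors are the coordinate axes. λ_1 = 14 is the diagonal entry on the second coordinate axis, hence
  v_1 = (0, 1) (||v_1|| = 1).

λ_1 = 14,  λ_2 = 8;  v_1 ≈ (0, 1)


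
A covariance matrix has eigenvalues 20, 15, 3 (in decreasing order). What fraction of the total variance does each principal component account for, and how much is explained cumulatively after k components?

Step 1 — total variance = trace(Sigma) = Σ λ_i = 20 + 15 + 3 = 38.

Step 2 — fraction explained by component i = λ_i / Σ λ:
  PC1: 20/38 = 0.5263
  PC2: 15/38 = 0.3947
  PC3: 3/38 = 0.0789

Step 3 — cumulative fraction after k components = (λ_1 + ... + λ_k) / Σ λ:
  k = 1: 20/38 = 0.5263
  k = 2: (20 + 15)/38 = 35/38 = 0.9211
  k = 3: (20 + 15 + 3)/38 = 38/38 = 1

Summary (fraction, with percent):

explained: PC1 0.5263 (52.63%), PC2 0.3947 (39.47%), PC3 0.0789 (7.89%);  cumulative: 0.5263, 0.9211, 1


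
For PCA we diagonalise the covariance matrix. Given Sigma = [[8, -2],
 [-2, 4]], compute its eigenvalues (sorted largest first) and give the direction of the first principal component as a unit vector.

Step 1 — characteristic polynomial of 2×2 Sigma:
  det(Sigma - λI) = λ² - trace · λ + det = 0.
  trace = 8 + 4 = 12, det = 8·4 - (-2)² = 28.
Step 2 — discriminant:
  Δ = trace² - 4·det = 144 - 112 = 32.
Step 3 — eigenvalues:
  λ = (trace ± √Δ)/2 = (12 ± 5.6569)/2,
  λ_1 = 8.8284,  λ_2 = 3.1716.

Step 4 — unit eigenvector for λ_1: solve (Sigma - λ_1 I)v = 0. First row:
  (8 - 8.8284)·v_x + (-2)·v_y = 0, i.e. (-0.8284)·v_x + (-2)·v_y = 0,
  so v ∝ (b, λ_1 - a) = (-2, 0.8284); multiply by -1 so the first entry is positive: u = (2, -0.8284).
  ||u|| = √((2)² + (-0.8284)²) = √(4.6863) ≈ 2.1648,
  v_1 = u/||u|| ≈ (0.9239, -0.3827) (||v_1|| = 1).

λ_1 = 8.8284,  λ_2 = 3.1716;  v_1 ≈ (0.9239, -0.3827)


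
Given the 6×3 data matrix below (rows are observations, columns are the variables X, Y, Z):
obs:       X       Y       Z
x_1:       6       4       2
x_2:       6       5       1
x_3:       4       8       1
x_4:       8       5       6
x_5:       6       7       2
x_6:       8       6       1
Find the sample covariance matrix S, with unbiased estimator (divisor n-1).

Step 1 — column means:
  mean(X) = (6 + 6 + 4 + 8 + 6 + 8) / 6 = 38/6 = 6.3333
  mean(Y) = (4 + 5 + 8 + 5 + 7 + 6) / 6 = 35/6 = 5.8333
  mean(Z) = (2 + 1 + 1 + 6 + 2 + 1) / 6 = 13/6 = 2.1667

Step 2 — sample covariance S[i,j] = (1/(n-1)) · Σ_k (x_{k,i} - mean_i) · (x_{k,j} - mean_j), with n-1 = 5.
  S[X,X] = ((-0.3333)·(-0.3333) + (-0.3333)·(-0.3333) + (-2.3333)·(-2.3333) + (1.6667)·(1.6667) + (-0.3333)·(-0.3333) + (1.6667)·(1.6667)) / 5 = 11.3333/5 = 2.2667
  S[X,Y] = ((-0.3333)·(-1.8333) + (-0.3333)·(-0.8333) + (-2.3333)·(2.1667) + (1.6667)·(-0.8333) + (-0.3333)·(1.1667) + (1.6667)·(0.1667)) / 5 = -5.6667/5 = -1.1333
  S[X,Z] = ((-0.3333)·(-0.1667) + (-0.3333)·(-1.1667) + (-2.3333)·(-1.1667) + (1.6667)·(3.8333) + (-0.3333)·(-0.1667) + (1.6667)·(-1.1667)) / 5 = 7.6667/5 = 1.5333
  S[Y,Y] = ((-1.8333)·(-1.8333) + (-0.8333)·(-0.8333) + (2.1667)·(2.1667) + (-0.8333)·(-0.8333) + (1.1667)·(1.1667) + (0.1667)·(0.1667)) / 5 = 10.8333/5 = 2.1667
  S[Y,Z] = ((-1.8333)·(-0.1667) + (-0.8333)·(-1.1667) + (2.1667)·(-1.1667) + (-0.8333)·(3.8333) + (1.1667)·(-0.1667) + (0.1667)·(-1.1667)) / 5 = -4.8333/5 = -0.9667
  S[Z,Z] = ((-0.1667)·(-0.1667) + (-1.1667)·(-1.1667) + (-1.1667)·(-1.1667) + (3.8333)·(3.8333) + (-0.1667)·(-0.1667) + (-1.1667)·(-1.1667)) / 5 = 18.8333/5 = 3.7667

S is symmetric (S[j,i] = S[i,j]). Assembling:

S = [[2.2667, -1.1333, 1.5333],
 [-1.1333, 2.1667, -0.9667],
 [1.5333, -0.9667, 3.7667]]


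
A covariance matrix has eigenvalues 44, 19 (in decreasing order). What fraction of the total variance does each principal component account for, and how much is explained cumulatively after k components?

Step 1 — total variance = trace(Sigma) = Σ λ_i = 44 + 19 = 63.

Step 2 — fraction explained by component i = λ_i / Σ λ:
  PC1: 44/63 = 0.6984
  PC2: 19/63 = 0.3016

Step 3 — cumulative fraction after k components = (λ_1 + ... + λ_k) / Σ λ:
  k = 1: 44/63 = 0.6984
  k = 2: (44 + 19)/63 = 63/63 = 1

Summary (fraction, with percent):

explained: PC1 0.6984 (69.84%), PC2 0.3016 (30.16%);  cumulative: 0.6984, 1


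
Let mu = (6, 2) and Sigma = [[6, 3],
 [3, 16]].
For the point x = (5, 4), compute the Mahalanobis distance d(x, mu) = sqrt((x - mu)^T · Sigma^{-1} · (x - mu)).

Step 1 — centre the observation: (x - mu) = (-1, 2).

Step 2 — invert Sigma. det(Sigma) = 6·16 - (3)² = 87.
  Sigma^{-1} = (1/det) · [[d, -b], [-b, a]] = [[0.1839, -0.0345],
 [-0.0345, 0.069]].

Step 3 — form the quadratic (x - mu)^T · Sigma^{-1} · (x - mu):
  Sigma^{-1} · (x - mu) = (-0.2529, 0.1724).
  (x - mu)^T · [Sigma^{-1} · (x - mu)] = (-1)·(-0.2529) + (2)·(0.1724) = 0.5977.

Step 4 — take square root: d = √(0.5977) ≈ 0.7731.

d(x, mu) = √(0.5977) ≈ 0.7731


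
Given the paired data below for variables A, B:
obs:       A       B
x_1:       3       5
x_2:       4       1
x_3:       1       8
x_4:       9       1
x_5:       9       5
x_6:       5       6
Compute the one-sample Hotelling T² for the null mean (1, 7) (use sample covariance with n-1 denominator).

Step 1 — sample mean vector:
  mean(A) = (3 + 4 + 1 + 9 + 9 + 5) / 6 = 31/6 = 5.1667
  mean(B) = (5 + 1 + 8 + 1 + 5 + 6) / 6 = 26/6 = 4.3333
  x̄ = (5.1667, 4.3333),  deviation x̄ - mu_0 = (5.1667, 4.3333) - (1, 7) = (4.1667, -2.6667).

Step 2 — sample covariance matrix, S[i,j] = (1/(n-1)) · Σ_k (x_{k,i} - mean_i) · (x_{k,j} - mean_j), divisor n-1 = 5:
  S[A,A] = ((-2.1667)·(-2.1667) + (-1.1667)·(-1.1667) + (-4.1667)·(-4.1667) + (3.8333)·(3.8333) + (3.8333)·(3.8333) + (-0.1667)·(-0.1667)) / 5 = 52.8333/5 = 10.5667
  S[A,B] = ((-2.1667)·(0.6667) + (-1.1667)·(-3.3333) + (-4.1667)·(3.6667) + (3.8333)·(-3.3333) + (3.8333)·(0.6667) + (-0.1667)·(1.6667)) / 5 = -23.3333/5 = -4.6667
  S[B,B] = ((0.6667)·(0.6667) + (-3.3333)·(-3.3333) + (3.6667)·(3.6667) + (-3.3333)·(-3.3333) + (0.6667)·(0.6667) + (1.6667)·(1.6667)) / 5 = 39.3333/5 = 7.8667
  S = [[10.5667, -4.6667],
 [-4.6667, 7.8667]].

Step 3 — invert S. det(S) = 10.5667·7.8667 - (-4.6667)² = 61.3467.
  S^{-1} = (1/det) · [[d, -b], [-b, a]] = [[0.1282, 0.0761],
 [0.0761, 0.1722]].

Step 4 — quadratic form (x̄ - mu_0)^T · S^{-1} · (x̄ - mu_0):
  S^{-1} · (x̄ - mu_0) = (0.3314, -0.1424),
  (x̄ - mu_0)^T · [...] = (4.1667)·(0.3314) + (-2.6667)·(-0.1424) = 1.7607.

Step 5 — scale by n: T² = 6 · 1.7607 = 10.564.

T² ≈ 10.564


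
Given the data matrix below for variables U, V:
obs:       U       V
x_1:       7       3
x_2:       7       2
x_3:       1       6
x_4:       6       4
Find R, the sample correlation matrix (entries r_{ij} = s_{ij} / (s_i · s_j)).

Step 1 — column means:
  mean(U) = (7 + 7 + 1 + 6) / 4 = 21/4 = 5.25
  mean(V) = (3 + 2 + 6 + 4) / 4 = 15/4 = 3.75

Step 2 — sample variances and covariances s[i,j] = (1/(n-1)) · Σ_k (x_{k,i} - mean_i) · (x_{k,j} - mean_j), with n-1 = 3:
  s[U,U] = ((1.75)·(1.75) + (1.75)·(1.75) + (-4.25)·(-4.25) + (0.75)·(0.75)) / 3 = 24.75/3 = 8.25
  s[U,V] = ((1.75)·(-0.75) + (1.75)·(-1.75) + (-4.25)·(2.25) + (0.75)·(0.25)) / 3 = -13.75/3 = -4.5833
  s[V,V] = ((-0.75)·(-0.75) + (-1.75)·(-1.75) + (2.25)·(2.25) + (0.25)·(0.25)) / 3 = 8.75/3 = 2.9167
  Sample standard deviations s_i = √(s[i,i]):
  s(U) = √(8.25) = 2.8723
  s(V) = √(2.9167) = 1.7078

Step 3 — r_{ij} = s_{ij} / (s_i · s_j):
  r[U,U] = 1 (diagonal).
  r[U,V] = -4.5833 / (2.8723 · 1.7078) = -4.5833 / 4.9054 = -0.9344
  r[V,V] = 1 (diagonal).

R is symmetric with unit diagonal. Assembling:

R = [[1, -0.9344],
 [-0.9344, 1]]


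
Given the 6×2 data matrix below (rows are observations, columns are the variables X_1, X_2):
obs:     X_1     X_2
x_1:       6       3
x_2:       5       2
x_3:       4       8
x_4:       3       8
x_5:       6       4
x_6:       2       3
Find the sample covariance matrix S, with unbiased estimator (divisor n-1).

Step 1 — column means:
  mean(X_1) = (6 + 5 + 4 + 3 + 6 + 2) / 6 = 26/6 = 4.3333
  mean(X_2) = (3 + 2 + 8 + 8 + 4 + 3) / 6 = 28/6 = 4.6667

Step 2 — sample covariance S[i,j] = (1/(n-1)) · Σ_k (x_{k,i} - mean_i) · (x_{k,j} - mean_j), with n-1 = 5.
  S[X_1,X_1] = ((1.6667)·(1.6667) + (0.6667)·(0.6667) + (-0.3333)·(-0.3333) + (-1.3333)·(-1.3333) + (1.6667)·(1.6667) + (-2.3333)·(-2.3333)) / 5 = 13.3333/5 = 2.6667
  S[X_1,X_2] = ((1.6667)·(-1.6667) + (0.6667)·(-2.6667) + (-0.3333)·(3.3333) + (-1.3333)·(3.3333) + (1.6667)·(-0.6667) + (-2.3333)·(-1.6667)) / 5 = -7.3333/5 = -1.4667
  S[X_2,X_2] = ((-1.6667)·(-1.6667) + (-2.6667)·(-2.6667) + (3.3333)·(3.3333) + (3.3333)·(3.3333) + (-0.6667)·(-0.6667) + (-1.6667)·(-1.6667)) / 5 = 35.3333/5 = 7.0667

S is symmetric (S[j,i] = S[i,j]). Assembling:

S = [[2.6667, -1.4667],
 [-1.4667, 7.0667]]


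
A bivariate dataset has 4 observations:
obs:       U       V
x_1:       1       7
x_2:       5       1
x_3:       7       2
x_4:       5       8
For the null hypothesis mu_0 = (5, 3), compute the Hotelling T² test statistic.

Step 1 — sample mean vector:
  mean(U) = (1 + 5 + 7 + 5) / 4 = 18/4 = 4.5
  mean(V) = (7 + 1 + 2 + 8) / 4 = 18/4 = 4.5
  x̄ = (4.5, 4.5),  deviation x̄ - mu_0 = (4.5, 4.5) - (5, 3) = (-0.5, 1.5).

Step 2 — sample covariance matrix, S[i,j] = (1/(n-1)) · Σ_k (x_{k,i} - mean_i) · (x_{k,j} - mean_j), divisor n-1 = 3:
  S[U,U] = ((-3.5)·(-3.5) + (0.5)·(0.5) + (2.5)·(2.5) + (0.5)·(0.5)) / 3 = 19/3 = 6.3333
  S[U,V] = ((-3.5)·(2.5) + (0.5)·(-3.5) + (2.5)·(-2.5) + (0.5)·(3.5)) / 3 = -15/3 = -5
  S[V,V] = ((2.5)·(2.5) + (-3.5)·(-3.5) + (-2.5)·(-2.5) + (3.5)·(3.5)) / 3 = 37/3 = 12.3333
  S = [[6.3333, -5],
 [-5, 12.3333]].

Step 3 — invert S. det(S) = 6.3333·12.3333 - (-5)² = 53.1111.
  S^{-1} = (1/det) · [[d, -b], [-b, a]] = [[0.2322, 0.0941],
 [0.0941, 0.1192]].

Step 4 — quadratic form (x̄ - mu_0)^T · S^{-1} · (x̄ - mu_0):
  S^{-1} · (x̄ - mu_0) = (0.0251, 0.1318),
  (x̄ - mu_0)^T · [...] = (-0.5)·(0.0251) + (1.5)·(0.1318) = 0.1851.

Step 5 — scale by n: T² = 4 · 0.1851 = 0.7406.

T² ≈ 0.7406


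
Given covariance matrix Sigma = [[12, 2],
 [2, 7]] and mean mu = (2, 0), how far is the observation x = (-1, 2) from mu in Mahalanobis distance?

Step 1 — centre the observation: (x - mu) = (-3, 2).

Step 2 — invert Sigma. det(Sigma) = 12·7 - (2)² = 80.
  Sigma^{-1} = (1/det) · [[d, -b], [-b, a]] = [[0.0875, -0.025],
 [-0.025, 0.15]].

Step 3 — form the quadratic (x - mu)^T · Sigma^{-1} · (x - mu):
  Sigma^{-1} · (x - mu) = (-0.3125, 0.375).
  (x - mu)^T · [Sigma^{-1} · (x - mu)] = (-3)·(-0.3125) + (2)·(0.375) = 1.6875.

Step 4 — take square root: d = √(1.6875) ≈ 1.299.

d(x, mu) = √(1.6875) ≈ 1.299


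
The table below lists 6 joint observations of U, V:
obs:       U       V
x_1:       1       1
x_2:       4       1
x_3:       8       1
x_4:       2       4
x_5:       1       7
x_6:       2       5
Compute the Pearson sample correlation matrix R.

Step 1 — column means:
  mean(U) = (1 + 4 + 8 + 2 + 1 + 2) / 6 = 18/6 = 3
  mean(V) = (1 + 1 + 1 + 4 + 7 + 5) / 6 = 19/6 = 3.1667

Step 2 — sample variances and covariances s[i,j] = (1/(n-1)) · Σ_k (x_{k,i} - mean_i) · (x_{k,j} - mean_j), with n-1 = 5:
  s[U,U] = ((-2)·(-2) + (1)·(1) + (5)·(5) + (-1)·(-1) + (-2)·(-2) + (-1)·(-1)) / 5 = 36/5 = 7.2
  s[U,V] = ((-2)·(-2.1667) + (1)·(-2.1667) + (5)·(-2.1667) + (-1)·(0.8333) + (-2)·(3.8333) + (-1)·(1.8333)) / 5 = -19/5 = -3.8
  s[V,V] = ((-2.1667)·(-2.1667) + (-2.1667)·(-2.1667) + (-2.1667)·(-2.1667) + (0.8333)·(0.8333) + (3.8333)·(3.8333) + (1.8333)·(1.8333)) / 5 = 32.8333/5 = 6.5667
  Sample standard deviations s_i = √(s[i,i]):
  s(U) = √(7.2) = 2.6833
  s(V) = √(6.5667) = 2.5626

Step 3 — r_{ij} = s_{ij} / (s_i · s_j):
  r[U,U] = 1 (diagonal).
  r[U,V] = -3.8 / (2.6833 · 2.5626) = -3.8 / 6.876 = -0.5526
  r[V,V] = 1 (diagonal).

R is symmetric with unit diagonal. Assembling:

R = [[1, -0.5526],
 [-0.5526, 1]]


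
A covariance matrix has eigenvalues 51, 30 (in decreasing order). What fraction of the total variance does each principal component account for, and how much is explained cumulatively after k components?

Step 1 — total variance = trace(Sigma) = Σ λ_i = 51 + 30 = 81.

Step 2 — fraction explained by component i = λ_i / Σ λ:
  PC1: 51/81 = 0.6296
  PC2: 30/81 = 0.3704

Step 3 — cumulative fraction after k components = (λ_1 + ... + λ_k) / Σ λ:
  k = 1: 51/81 = 0.6296
  k = 2: (51 + 30)/81 = 81/81 = 1

Summary (fraction, with percent):

explained: PC1 0.6296 (62.96%), PC2 0.3704 (37.04%);  cumulative: 0.6296, 1


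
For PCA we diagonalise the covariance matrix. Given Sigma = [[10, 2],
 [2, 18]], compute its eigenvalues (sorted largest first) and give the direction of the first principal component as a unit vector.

Step 1 — characteristic polynomial of 2×2 Sigma:
  det(Sigma - λI) = λ² - trace · λ + det = 0.
  trace = 10 + 18 = 28, det = 10·18 - (2)² = 176.
Step 2 — discriminant:
  Δ = trace² - 4·det = 784 - 704 = 80.
Step 3 — eigenvalues:
  λ = (trace ± √Δ)/2 = (28 ± 8.9443)/2,
  λ_1 = 18.4721,  λ_2 = 9.5279.

Step 4 — unit eigenvector for λ_1: solve (Sigma - λ_1 I)v = 0. First row:
  (10 - 18.4721)·v_x + (2)·v_y = 0, i.e. (-8.4721)·v_x + (2)·v_y = 0,
  so v ∝ (b, λ_1 - a) = (2, 8.4721) = u.
  ||u|| = √((2)² + (8.4721)²) = √(75.7771) ≈ 8.705,
  v_1 = u/||u|| ≈ (0.2298, 0.9732) (||v_1|| = 1).

λ_1 = 18.4721,  λ_2 = 9.5279;  v_1 ≈ (0.2298, 0.9732)


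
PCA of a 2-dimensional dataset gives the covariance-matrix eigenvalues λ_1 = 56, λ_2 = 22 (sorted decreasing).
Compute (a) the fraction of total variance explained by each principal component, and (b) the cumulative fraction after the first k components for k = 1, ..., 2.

Step 1 — total variance = trace(Sigma) = Σ λ_i = 56 + 22 = 78.

Step 2 — fraction explained by component i = λ_i / Σ λ:
  PC1: 56/78 = 0.7179
  PC2: 22/78 = 0.2821

Step 3 — cumulative fraction after k components = (λ_1 + ... + λ_k) / Σ λ:
  k = 1: 56/78 = 0.7179
  k = 2: (56 + 22)/78 = 78/78 = 1

Summary (fraction, with percent):

explained: PC1 0.7179 (71.79%), PC2 0.2821 (28.21%);  cumulative: 0.7179, 1


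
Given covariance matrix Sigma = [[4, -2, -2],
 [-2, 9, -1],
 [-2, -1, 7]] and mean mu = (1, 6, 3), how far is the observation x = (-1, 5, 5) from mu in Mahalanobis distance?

Step 1 — centre the observation: (x - mu) = (-2, -1, 2).

Step 2 — invert Sigma (cofactor / det for 3×3, or solve directly):
  Sigma^{-1} = [[0.3523, 0.0909, 0.1136],
 [0.0909, 0.1364, 0.0455],
 [0.1136, 0.0455, 0.1818]].

Step 3 — form the quadratic (x - mu)^T · Sigma^{-1} · (x - mu):
  Sigma^{-1} · (x - mu) = (-0.5682, -0.2273, 0.0909).
  (x - mu)^T · [Sigma^{-1} · (x - mu)] = (-2)·(-0.5682) + (-1)·(-0.2273) + (2)·(0.0909) = 1.5455.

Step 4 — take square root: d = √(1.5455) ≈ 1.2432.

d(x, mu) = √(1.5455) ≈ 1.2432


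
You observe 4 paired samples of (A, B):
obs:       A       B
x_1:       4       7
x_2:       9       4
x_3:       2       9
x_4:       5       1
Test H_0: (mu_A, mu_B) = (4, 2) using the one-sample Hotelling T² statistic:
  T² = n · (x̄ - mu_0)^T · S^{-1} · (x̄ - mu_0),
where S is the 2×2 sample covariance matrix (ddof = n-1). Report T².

Step 1 — sample mean vector:
  mean(A) = (4 + 9 + 2 + 5) / 4 = 20/4 = 5
  mean(B) = (7 + 4 + 9 + 1) / 4 = 21/4 = 5.25
  x̄ = (5, 5.25),  deviation x̄ - mu_0 = (5, 5.25) - (4, 2) = (1, 3.25).

Step 2 — sample covariance matrix, S[i,j] = (1/(n-1)) · Σ_k (x_{k,i} - mean_i) · (x_{k,j} - mean_j), divisor n-1 = 3:
  S[A,A] = ((-1)·(-1) + (4)·(4) + (-3)·(-3) + (0)·(0)) / 3 = 26/3 = 8.6667
  S[A,B] = ((-1)·(1.75) + (4)·(-1.25) + (-3)·(3.75) + (0)·(-4.25)) / 3 = -18/3 = -6
  S[B,B] = ((1.75)·(1.75) + (-1.25)·(-1.25) + (3.75)·(3.75) + (-4.25)·(-4.25)) / 3 = 36.75/3 = 12.25
  S = [[8.6667, -6],
 [-6, 12.25]].

Step 3 — invert S. det(S) = 8.6667·12.25 - (-6)² = 70.1667.
  S^{-1} = (1/det) · [[d, -b], [-b, a]] = [[0.1746, 0.0855],
 [0.0855, 0.1235]].

Step 4 — quadratic form (x̄ - mu_0)^T · S^{-1} · (x̄ - mu_0):
  S^{-1} · (x̄ - mu_0) = (0.4525, 0.4869),
  (x̄ - mu_0)^T · [...] = (1)·(0.4525) + (3.25)·(0.4869) = 2.035.

Step 5 — scale by n: T² = 4 · 2.035 = 8.1401.

T² ≈ 8.1401


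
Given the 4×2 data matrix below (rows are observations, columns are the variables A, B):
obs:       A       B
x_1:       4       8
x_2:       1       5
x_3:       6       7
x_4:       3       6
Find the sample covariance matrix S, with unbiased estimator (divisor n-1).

Step 1 — column means:
  mean(A) = (4 + 1 + 6 + 3) / 4 = 14/4 = 3.5
  mean(B) = (8 + 5 + 7 + 6) / 4 = 26/4 = 6.5

Step 2 — sample covariance S[i,j] = (1/(n-1)) · Σ_k (x_{k,i} - mean_i) · (x_{k,j} - mean_j), with n-1 = 3.
  S[A,A] = ((0.5)·(0.5) + (-2.5)·(-2.5) + (2.5)·(2.5) + (-0.5)·(-0.5)) / 3 = 13/3 = 4.3333
  S[A,B] = ((0.5)·(1.5) + (-2.5)·(-1.5) + (2.5)·(0.5) + (-0.5)·(-0.5)) / 3 = 6/3 = 2
  S[B,B] = ((1.5)·(1.5) + (-1.5)·(-1.5) + (0.5)·(0.5) + (-0.5)·(-0.5)) / 3 = 5/3 = 1.6667

S is symmetric (S[j,i] = S[i,j]). Assembling:

S = [[4.3333, 2],
 [2, 1.6667]]


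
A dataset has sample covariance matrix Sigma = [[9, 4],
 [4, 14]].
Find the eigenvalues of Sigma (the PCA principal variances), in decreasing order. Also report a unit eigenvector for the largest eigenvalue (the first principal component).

Step 1 — characteristic polynomial of 2×2 Sigma:
  det(Sigma - λI) = λ² - trace · λ + det = 0.
  trace = 9 + 14 = 23, det = 9·14 - (4)² = 110.
Step 2 — discriminant:
  Δ = trace² - 4·det = 529 - 440 = 89.
Step 3 — eigenvalues:
  λ = (trace ± √Δ)/2 = (23 ± 9.434)/2,
  λ_1 = 16.217,  λ_2 = 6.783.

Step 4 — unit eigenvector for λ_1: solve (Sigma - λ_1 I)v = 0. First row:
  (9 - 16.217)·v_x + (4)·v_y = 0, i.e. (-7.217)·v_x + (4)·v_y = 0,
  so v ∝ (b, λ_1 - a) = (4, 7.217) = u.
  ||u|| = √((4)² + (7.217)²) = √(68.085) ≈ 8.2514,
  v_1 = u/||u|| ≈ (0.4848, 0.8746) (||v_1|| = 1).

λ_1 = 16.217,  λ_2 = 6.783;  v_1 ≈ (0.4848, 0.8746)


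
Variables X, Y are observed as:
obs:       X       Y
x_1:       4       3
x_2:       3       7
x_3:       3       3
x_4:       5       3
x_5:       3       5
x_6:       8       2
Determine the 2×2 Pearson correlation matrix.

Step 1 — column means:
  mean(X) = (4 + 3 + 3 + 5 + 3 + 8) / 6 = 26/6 = 4.3333
  mean(Y) = (3 + 7 + 3 + 3 + 5 + 2) / 6 = 23/6 = 3.8333

Step 2 — sample variances and covariances s[i,j] = (1/(n-1)) · Σ_k (x_{k,i} - mean_i) · (x_{k,j} - mean_j), with n-1 = 5:
  s[X,X] = ((-0.3333)·(-0.3333) + (-1.3333)·(-1.3333) + (-1.3333)·(-1.3333) + (0.6667)·(0.6667) + (-1.3333)·(-1.3333) + (3.6667)·(3.6667)) / 5 = 19.3333/5 = 3.8667
  s[X,Y] = ((-0.3333)·(-0.8333) + (-1.3333)·(3.1667) + (-1.3333)·(-0.8333) + (0.6667)·(-0.8333) + (-1.3333)·(1.1667) + (3.6667)·(-1.8333)) / 5 = -11.6667/5 = -2.3333
  s[Y,Y] = ((-0.8333)·(-0.8333) + (3.1667)·(3.1667) + (-0.8333)·(-0.8333) + (-0.8333)·(-0.8333) + (1.1667)·(1.1667) + (-1.8333)·(-1.8333)) / 5 = 16.8333/5 = 3.3667
  Sample standard deviations s_i = √(s[i,i]):
  s(X) = √(3.8667) = 1.9664
  s(Y) = √(3.3667) = 1.8348

Step 3 — r_{ij} = s_{ij} / (s_i · s_j):
  r[X,X] = 1 (diagonal).
  r[X,Y] = -2.3333 / (1.9664 · 1.8348) = -2.3333 / 3.608 = -0.6467
  r[Y,Y] = 1 (diagonal).

R is symmetric with unit diagonal. Assembling:

R = [[1, -0.6467],
 [-0.6467, 1]]


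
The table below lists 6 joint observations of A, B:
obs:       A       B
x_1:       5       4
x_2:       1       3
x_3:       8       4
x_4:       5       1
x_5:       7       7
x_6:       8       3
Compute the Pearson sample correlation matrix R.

Step 1 — column means:
  mean(A) = (5 + 1 + 8 + 5 + 7 + 8) / 6 = 34/6 = 5.6667
  mean(B) = (4 + 3 + 4 + 1 + 7 + 3) / 6 = 22/6 = 3.6667

Step 2 — sample variances and covariances s[i,j] = (1/(n-1)) · Σ_k (x_{k,i} - mean_i) · (x_{k,j} - mean_j), with n-1 = 5:
  s[A,A] = ((-0.6667)·(-0.6667) + (-4.6667)·(-4.6667) + (2.3333)·(2.3333) + (-0.6667)·(-0.6667) + (1.3333)·(1.3333) + (2.3333)·(2.3333)) / 5 = 35.3333/5 = 7.0667
  s[A,B] = ((-0.6667)·(0.3333) + (-4.6667)·(-0.6667) + (2.3333)·(0.3333) + (-0.6667)·(-2.6667) + (1.3333)·(3.3333) + (2.3333)·(-0.6667)) / 5 = 8.3333/5 = 1.6667
  s[B,B] = ((0.3333)·(0.3333) + (-0.6667)·(-0.6667) + (0.3333)·(0.3333) + (-2.6667)·(-2.6667) + (3.3333)·(3.3333) + (-0.6667)·(-0.6667)) / 5 = 19.3333/5 = 3.8667
  Sample standard deviations s_i = √(s[i,i]):
  s(A) = √(7.0667) = 2.6583
  s(B) = √(3.8667) = 1.9664

Step 3 — r_{ij} = s_{ij} / (s_i · s_j):
  r[A,A] = 1 (diagonal).
  r[A,B] = 1.6667 / (2.6583 · 1.9664) = 1.6667 / 5.2273 = 0.3188
  r[B,B] = 1 (diagonal).

R is symmetric with unit diagonal. Assembling:

R = [[1, 0.3188],
 [0.3188, 1]]


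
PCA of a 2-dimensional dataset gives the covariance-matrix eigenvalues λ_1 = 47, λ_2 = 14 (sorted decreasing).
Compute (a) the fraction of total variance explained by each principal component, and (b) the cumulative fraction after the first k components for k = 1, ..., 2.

Step 1 — total variance = trace(Sigma) = Σ λ_i = 47 + 14 = 61.

Step 2 — fraction explained by component i = λ_i / Σ λ:
  PC1: 47/61 = 0.7705
  PC2: 14/61 = 0.2295

Step 3 — cumulative fraction after k components = (λ_1 + ... + λ_k) / Σ λ:
  k = 1: 47/61 = 0.7705
  k = 2: (47 + 14)/61 = 61/61 = 1

Summary (fraction, with percent):

explained: PC1 0.7705 (77.05%), PC2 0.2295 (22.95%);  cumulative: 0.7705, 1


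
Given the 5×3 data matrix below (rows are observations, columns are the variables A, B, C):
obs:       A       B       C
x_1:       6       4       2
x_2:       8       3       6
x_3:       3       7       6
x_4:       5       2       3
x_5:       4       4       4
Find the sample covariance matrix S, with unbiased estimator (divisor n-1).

Step 1 — column means:
  mean(A) = (6 + 8 + 3 + 5 + 4) / 5 = 26/5 = 5.2
  mean(B) = (4 + 3 + 7 + 2 + 4) / 5 = 20/5 = 4
  mean(C) = (2 + 6 + 6 + 3 + 4) / 5 = 21/5 = 4.2

Step 2 — sample covariance S[i,j] = (1/(n-1)) · Σ_k (x_{k,i} - mean_i) · (x_{k,j} - mean_j), with n-1 = 4.
  S[A,A] = ((0.8)·(0.8) + (2.8)·(2.8) + (-2.2)·(-2.2) + (-0.2)·(-0.2) + (-1.2)·(-1.2)) / 4 = 14.8/4 = 3.7
  S[A,B] = ((0.8)·(0) + (2.8)·(-1) + (-2.2)·(3) + (-0.2)·(-2) + (-1.2)·(0)) / 4 = -9/4 = -2.25
  S[A,C] = ((0.8)·(-2.2) + (2.8)·(1.8) + (-2.2)·(1.8) + (-0.2)·(-1.2) + (-1.2)·(-0.2)) / 4 = -0.2/4 = -0.05
  S[B,B] = ((0)·(0) + (-1)·(-1) + (3)·(3) + (-2)·(-2) + (0)·(0)) / 4 = 14/4 = 3.5
  S[B,C] = ((0)·(-2.2) + (-1)·(1.8) + (3)·(1.8) + (-2)·(-1.2) + (0)·(-0.2)) / 4 = 6/4 = 1.5
  S[C,C] = ((-2.2)·(-2.2) + (1.8)·(1.8) + (1.8)·(1.8) + (-1.2)·(-1.2) + (-0.2)·(-0.2)) / 4 = 12.8/4 = 3.2

S is symmetric (S[j,i] = S[i,j]). Assembling:

S = [[3.7, -2.25, -0.05],
 [-2.25, 3.5, 1.5],
 [-0.05, 1.5, 3.2]]


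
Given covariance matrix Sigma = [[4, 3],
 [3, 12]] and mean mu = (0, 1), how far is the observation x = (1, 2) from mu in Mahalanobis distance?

Step 1 — centre the observation: (x - mu) = (1, 1).

Step 2 — invert Sigma. det(Sigma) = 4·12 - (3)² = 39.
  Sigma^{-1} = (1/det) · [[d, -b], [-b, a]] = [[0.3077, -0.0769],
 [-0.0769, 0.1026]].

Step 3 — form the quadratic (x - mu)^T · Sigma^{-1} · (x - mu):
  Sigma^{-1} · (x - mu) = (0.2308, 0.0256).
  (x - mu)^T · [Sigma^{-1} · (x - mu)] = (1)·(0.2308) + (1)·(0.0256) = 0.2564.

Step 4 — take square root: d = √(0.2564) ≈ 0.5064.

d(x, mu) = √(0.2564) ≈ 0.5064


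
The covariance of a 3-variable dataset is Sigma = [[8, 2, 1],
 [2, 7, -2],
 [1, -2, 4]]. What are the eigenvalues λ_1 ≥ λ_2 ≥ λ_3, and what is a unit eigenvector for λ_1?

Step 1 — characteristic polynomial p(λ) = det(λI - Sigma) = λ³ - tr·λ² + c_1·λ - det, where tr = trace, c_1 = sum of the principal 2×2 minors, det = det(Sigma):
  tr = 8 + 7 + 4 = 19,
  c_1 = (8·7 - (2)²) + (8·4 - (1)²) + (7·4 - (-2)²) = 52 + 31 + 24 = 107,
  det = 8·(7·4 - (-2)²) - (2)·((2)·4 - (-2)·(1)) + (1)·((2)·(-2) - 7·(1)) = 8·(24) - (2)·(10) + (1)·(-11) = 161.
  So p(λ) = λ³ - 19λ² + 107λ - 161.
Step 2 — look for an integer root (rational root theorem: any rational root is an integer divisor of 161). Testing λ = 7:
  p(7) = 343 - 931 + 749 - 161 = 0  ✓
  Dividing out (λ - 7): p(λ) = (λ - 7)(λ² - 12λ + 23).
Step 3 — remaining eigenvalues from the quadratic λ² - 12λ + 23 = 0:
  Δ = 12² - 4·23 = 144 - 92 = 52,  λ = (12 ± √52)/2 = (12 ± 7.2111)/2 ≈ 9.6056 or 2.3944.
  Sorted: λ_1 = 9.6056,  λ_2 = 7,  λ_3 = 2.3944  (check: sum = 19 = tr ✓).

Step 4 — unit eigenvector for λ_1 ≈ 9.6056: v spans the null space of (Sigma - λ_1 I), whose rows are
  r_1 = (-1.6056, 2, 1),  r_2 = (2, -2.6056, -2),  r_3 = (1, -2, -5.6056).
  v is orthogonal to every row, so take v ∝ r_1 × r_2 = ((2)·(-2) - (1)·(-2.6056), (1)·(2) - (-1.6056)·(-2), (-1.6056)·(-2.6056) - (2)·(2)) ≈ (-1.3944, -1.2111, 0.1833).
  Rescale (multiply by -1 so the first nonzero entry is positive): u = (1.3944, 1.2111, -0.1833).
  ||u|| = √((1.3944)² + (1.2111)² + (-0.1833)²) = √(3.4449) ≈ 1.856,  v_1 = u/||u|| ≈ (0.7513, 0.6525, -0.0988) (||v_1|| = 1).

λ_1 = 9.6056,  λ_2 = 7,  λ_3 = 2.3944;  v_1 ≈ (0.7513, 0.6525, -0.0988)


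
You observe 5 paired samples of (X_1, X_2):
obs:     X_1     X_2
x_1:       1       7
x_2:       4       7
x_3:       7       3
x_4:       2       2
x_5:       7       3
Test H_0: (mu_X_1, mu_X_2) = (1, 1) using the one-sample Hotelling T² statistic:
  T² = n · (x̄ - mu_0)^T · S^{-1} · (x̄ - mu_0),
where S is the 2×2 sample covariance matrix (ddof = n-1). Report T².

Step 1 — sample mean vector:
  mean(X_1) = (1 + 4 + 7 + 2 + 7) / 5 = 21/5 = 4.2
  mean(X_2) = (7 + 7 + 3 + 2 + 3) / 5 = 22/5 = 4.4
  x̄ = (4.2, 4.4),  deviation x̄ - mu_0 = (4.2, 4.4) - (1, 1) = (3.2, 3.4).

Step 2 — sample covariance matrix, S[i,j] = (1/(n-1)) · Σ_k (x_{k,i} - mean_i) · (x_{k,j} - mean_j), divisor n-1 = 4:
  S[X_1,X_1] = ((-3.2)·(-3.2) + (-0.2)·(-0.2) + (2.8)·(2.8) + (-2.2)·(-2.2) + (2.8)·(2.8)) / 4 = 30.8/4 = 7.7
  S[X_1,X_2] = ((-3.2)·(2.6) + (-0.2)·(2.6) + (2.8)·(-1.4) + (-2.2)·(-2.4) + (2.8)·(-1.4)) / 4 = -11.4/4 = -2.85
  S[X_2,X_2] = ((2.6)·(2.6) + (2.6)·(2.6) + (-1.4)·(-1.4) + (-2.4)·(-2.4) + (-1.4)·(-1.4)) / 4 = 23.2/4 = 5.8
  S = [[7.7, -2.85],
 [-2.85, 5.8]].

Step 3 — invert S. det(S) = 7.7·5.8 - (-2.85)² = 36.5375.
  S^{-1} = (1/det) · [[d, -b], [-b, a]] = [[0.1587, 0.078],
 [0.078, 0.2107]].

Step 4 — quadratic form (x̄ - mu_0)^T · S^{-1} · (x̄ - mu_0):
  S^{-1} · (x̄ - mu_0) = (0.7732, 0.9661),
  (x̄ - mu_0)^T · [...] = (3.2)·(0.7732) + (3.4)·(0.9661) = 5.759.

Step 5 — scale by n: T² = 5 · 5.759 = 28.7951.

T² ≈ 28.7951


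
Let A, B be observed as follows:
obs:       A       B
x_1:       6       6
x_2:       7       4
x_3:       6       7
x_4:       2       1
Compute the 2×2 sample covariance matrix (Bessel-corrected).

Step 1 — column means:
  mean(A) = (6 + 7 + 6 + 2) / 4 = 21/4 = 5.25
  mean(B) = (6 + 4 + 7 + 1) / 4 = 18/4 = 4.5

Step 2 — sample covariance S[i,j] = (1/(n-1)) · Σ_k (x_{k,i} - mean_i) · (x_{k,j} - mean_j), with n-1 = 3.
  S[A,A] = ((0.75)·(0.75) + (1.75)·(1.75) + (0.75)·(0.75) + (-3.25)·(-3.25)) / 3 = 14.75/3 = 4.9167
  S[A,B] = ((0.75)·(1.5) + (1.75)·(-0.5) + (0.75)·(2.5) + (-3.25)·(-3.5)) / 3 = 13.5/3 = 4.5
  S[B,B] = ((1.5)·(1.5) + (-0.5)·(-0.5) + (2.5)·(2.5) + (-3.5)·(-3.5)) / 3 = 21/3 = 7

S is symmetric (S[j,i] = S[i,j]). Assembling:

S = [[4.9167, 4.5],
 [4.5, 7]]


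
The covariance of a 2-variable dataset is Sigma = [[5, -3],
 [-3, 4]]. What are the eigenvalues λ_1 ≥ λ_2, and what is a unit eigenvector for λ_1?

Step 1 — characteristic polynomial of 2×2 Sigma:
  det(Sigma - λI) = λ² - trace · λ + det = 0.
  trace = 5 + 4 = 9, det = 5·4 - (-3)² = 11.
Step 2 — discriminant:
  Δ = trace² - 4·det = 81 - 44 = 37.
Step 3 — eigenvalues:
  λ = (trace ± √Δ)/2 = (9 ± 6.0828)/2,
  λ_1 = 7.5414,  λ_2 = 1.4586.

Step 4 — unit eigenvector for λ_1: solve (Sigma - λ_1 I)v = 0. First row:
  (5 - 7.5414)·v_x + (-3)·v_y = 0, i.e. (-2.5414)·v_x + (-3)·v_y = 0,
  so v ∝ (b, λ_1 - a) = (-3, 2.5414); multiply by -1 so the first entry is positive: u = (3, -2.5414).
  ||u|| = √((3)² + (-2.5414)²) = √(15.4586) ≈ 3.9317,
  v_1 = u/||u|| ≈ (0.763, -0.6464) (||v_1|| = 1).

λ_1 = 7.5414,  λ_2 = 1.4586;  v_1 ≈ (0.763, -0.6464)


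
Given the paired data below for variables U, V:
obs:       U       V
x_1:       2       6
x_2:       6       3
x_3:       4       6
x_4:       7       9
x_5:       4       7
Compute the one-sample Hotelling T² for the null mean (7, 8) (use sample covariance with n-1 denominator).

Step 1 — sample mean vector:
  mean(U) = (2 + 6 + 4 + 7 + 4) / 5 = 23/5 = 4.6
  mean(V) = (6 + 3 + 6 + 9 + 7) / 5 = 31/5 = 6.2
  x̄ = (4.6, 6.2),  deviation x̄ - mu_0 = (4.6, 6.2) - (7, 8) = (-2.4, -1.8).

Step 2 — sample covariance matrix, S[i,j] = (1/(n-1)) · Σ_k (x_{k,i} - mean_i) · (x_{k,j} - mean_j), divisor n-1 = 4:
  S[U,U] = ((-2.6)·(-2.6) + (1.4)·(1.4) + (-0.6)·(-0.6) + (2.4)·(2.4) + (-0.6)·(-0.6)) / 4 = 15.2/4 = 3.8
  S[U,V] = ((-2.6)·(-0.2) + (1.4)·(-3.2) + (-0.6)·(-0.2) + (2.4)·(2.8) + (-0.6)·(0.8)) / 4 = 2.4/4 = 0.6
  S[V,V] = ((-0.2)·(-0.2) + (-3.2)·(-3.2) + (-0.2)·(-0.2) + (2.8)·(2.8) + (0.8)·(0.8)) / 4 = 18.8/4 = 4.7
  S = [[3.8, 0.6],
 [0.6, 4.7]].

Step 3 — invert S. det(S) = 3.8·4.7 - (0.6)² = 17.5.
  S^{-1} = (1/det) · [[d, -b], [-b, a]] = [[0.2686, -0.0343],
 [-0.0343, 0.2171]].

Step 4 — quadratic form (x̄ - mu_0)^T · S^{-1} · (x̄ - mu_0):
  S^{-1} · (x̄ - mu_0) = (-0.5829, -0.3086),
  (x̄ - mu_0)^T · [...] = (-2.4)·(-0.5829) + (-1.8)·(-0.3086) = 1.9543.

Step 5 — scale by n: T² = 5 · 1.9543 = 9.7714.

T² ≈ 9.7714


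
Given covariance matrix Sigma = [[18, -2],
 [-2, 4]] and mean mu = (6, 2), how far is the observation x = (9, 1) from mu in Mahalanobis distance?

Step 1 — centre the observation: (x - mu) = (3, -1).

Step 2 — invert Sigma. det(Sigma) = 18·4 - (-2)² = 68.
  Sigma^{-1} = (1/det) · [[d, -b], [-b, a]] = [[0.0588, 0.0294],
 [0.0294, 0.2647]].

Step 3 — form the quadratic (x - mu)^T · Sigma^{-1} · (x - mu):
  Sigma^{-1} · (x - mu) = (0.1471, -0.1765).
  (x - mu)^T · [Sigma^{-1} · (x - mu)] = (3)·(0.1471) + (-1)·(-0.1765) = 0.6176.

Step 4 — take square root: d = √(0.6176) ≈ 0.7859.

d(x, mu) = √(0.6176) ≈ 0.7859


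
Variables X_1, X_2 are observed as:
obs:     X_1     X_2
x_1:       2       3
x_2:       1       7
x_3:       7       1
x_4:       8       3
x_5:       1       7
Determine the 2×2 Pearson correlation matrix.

Step 1 — column means:
  mean(X_1) = (2 + 1 + 7 + 8 + 1) / 5 = 19/5 = 3.8
  mean(X_2) = (3 + 7 + 1 + 3 + 7) / 5 = 21/5 = 4.2

Step 2 — sample variances and covariances s[i,j] = (1/(n-1)) · Σ_k (x_{k,i} - mean_i) · (x_{k,j} - mean_j), with n-1 = 4:
  s[X_1,X_1] = ((-1.8)·(-1.8) + (-2.8)·(-2.8) + (3.2)·(3.2) + (4.2)·(4.2) + (-2.8)·(-2.8)) / 4 = 46.8/4 = 11.7
  s[X_1,X_2] = ((-1.8)·(-1.2) + (-2.8)·(2.8) + (3.2)·(-3.2) + (4.2)·(-1.2) + (-2.8)·(2.8)) / 4 = -28.8/4 = -7.2
  s[X_2,X_2] = ((-1.2)·(-1.2) + (2.8)·(2.8) + (-3.2)·(-3.2) + (-1.2)·(-1.2) + (2.8)·(2.8)) / 4 = 28.8/4 = 7.2
  Sample standard deviations s_i = √(s[i,i]):
  s(X_1) = √(11.7) = 3.4205
  s(X_2) = √(7.2) = 2.6833

Step 3 — r_{ij} = s_{ij} / (s_i · s_j):
  r[X_1,X_1] = 1 (diagonal).
  r[X_1,X_2] = -7.2 / (3.4205 · 2.6833) = -7.2 / 9.1782 = -0.7845
  r[X_2,X_2] = 1 (diagonal).

R is symmetric with unit diagonal. Assembling:

R = [[1, -0.7845],
 [-0.7845, 1]]


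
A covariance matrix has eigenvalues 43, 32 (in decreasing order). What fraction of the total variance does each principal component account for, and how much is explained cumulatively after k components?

Step 1 — total variance = trace(Sigma) = Σ λ_i = 43 + 32 = 75.

Step 2 — fraction explained by component i = λ_i / Σ λ:
  PC1: 43/75 = 0.5733
  PC2: 32/75 = 0.4267

Step 3 — cumulative fraction after k components = (λ_1 + ... + λ_k) / Σ λ:
  k = 1: 43/75 = 0.5733
  k = 2: (43 + 32)/75 = 75/75 = 1

Summary (fraction, with percent):

explained: PC1 0.5733 (57.33%), PC2 0.4267 (42.67%);  cumulative: 0.5733, 1


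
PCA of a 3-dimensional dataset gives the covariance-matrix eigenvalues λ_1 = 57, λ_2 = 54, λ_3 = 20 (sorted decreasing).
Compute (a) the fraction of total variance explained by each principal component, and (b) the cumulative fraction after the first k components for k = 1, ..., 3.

Step 1 — total variance = trace(Sigma) = Σ λ_i = 57 + 54 + 20 = 131.

Step 2 — fraction explained by component i = λ_i / Σ λ:
  PC1: 57/131 = 0.4351
  PC2: 54/131 = 0.4122
  PC3: 20/131 = 0.1527

Step 3 — cumulative fraction after k components = (λ_1 + ... + λ_k) / Σ λ:
  k = 1: 57/131 = 0.4351
  k = 2: (57 + 54)/131 = 111/131 = 0.8473
  k = 3: (57 + 54 + 20)/131 = 131/131 = 1

Summary (fraction, with percent):

explained: PC1 0.4351 (43.51%), PC2 0.4122 (41.22%), PC3 0.1527 (15.27%);  cumulative: 0.4351, 0.8473, 1


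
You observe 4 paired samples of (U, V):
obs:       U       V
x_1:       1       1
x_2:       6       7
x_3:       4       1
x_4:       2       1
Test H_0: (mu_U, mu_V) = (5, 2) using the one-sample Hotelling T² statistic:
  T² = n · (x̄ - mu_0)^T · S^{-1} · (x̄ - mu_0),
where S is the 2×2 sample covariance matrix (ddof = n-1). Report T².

Step 1 — sample mean vector:
  mean(U) = (1 + 6 + 4 + 2) / 4 = 13/4 = 3.25
  mean(V) = (1 + 7 + 1 + 1) / 4 = 10/4 = 2.5
  x̄ = (3.25, 2.5),  deviation x̄ - mu_0 = (3.25, 2.5) - (5, 2) = (-1.75, 0.5).

Step 2 — sample covariance matrix, S[i,j] = (1/(n-1)) · Σ_k (x_{k,i} - mean_i) · (x_{k,j} - mean_j), divisor n-1 = 3:
  S[U,U] = ((-2.25)·(-2.25) + (2.75)·(2.75) + (0.75)·(0.75) + (-1.25)·(-1.25)) / 3 = 14.75/3 = 4.9167
  S[U,V] = ((-2.25)·(-1.5) + (2.75)·(4.5) + (0.75)·(-1.5) + (-1.25)·(-1.5)) / 3 = 16.5/3 = 5.5
  S[V,V] = ((-1.5)·(-1.5) + (4.5)·(4.5) + (-1.5)·(-1.5) + (-1.5)·(-1.5)) / 3 = 27/3 = 9
  S = [[4.9167, 5.5],
 [5.5, 9]].

Step 3 — invert S. det(S) = 4.9167·9 - (5.5)² = 14.
  S^{-1} = (1/det) · [[d, -b], [-b, a]] = [[0.6429, -0.3929],
 [-0.3929, 0.3512]].

Step 4 — quadratic form (x̄ - mu_0)^T · S^{-1} · (x̄ - mu_0):
  S^{-1} · (x̄ - mu_0) = (-1.3214, 0.8631),
  (x̄ - mu_0)^T · [...] = (-1.75)·(-1.3214) + (0.5)·(0.8631) = 2.744.

Step 5 — scale by n: T² = 4 · 2.744 = 10.9762.

T² ≈ 10.9762


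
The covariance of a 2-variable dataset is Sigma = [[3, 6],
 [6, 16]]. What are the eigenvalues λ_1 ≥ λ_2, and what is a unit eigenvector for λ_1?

Step 1 — characteristic polynomial of 2×2 Sigma:
  det(Sigma - λI) = λ² - trace · λ + det = 0.
  trace = 3 + 16 = 19, det = 3·16 - (6)² = 12.
Step 2 — discriminant:
  Δ = trace² - 4·det = 361 - 48 = 313.
Step 3 — eigenvalues:
  λ = (trace ± √Δ)/2 = (19 ± 17.6918)/2,
  λ_1 = 18.3459,  λ_2 = 0.6541.

Step 4 — unit eigenvector for λ_1: solve (Sigma - λ_1 I)v = 0. First row:
  (3 - 18.3459)·v_x + (6)·v_y = 0, i.e. (-15.3459)·v_x + (6)·v_y = 0,
  so v ∝ (b, λ_1 - a) = (6, 15.3459) = u.
  ||u|| = √((6)² + (15.3459)²) = √(271.4967) ≈ 16.4772,
  v_1 = u/||u|| ≈ (0.3641, 0.9313) (||v_1|| = 1).

λ_1 = 18.3459,  λ_2 = 0.6541;  v_1 ≈ (0.3641, 0.9313)


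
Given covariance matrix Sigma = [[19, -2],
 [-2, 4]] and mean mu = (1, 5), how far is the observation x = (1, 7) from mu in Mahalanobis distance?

Step 1 — centre the observation: (x - mu) = (0, 2).

Step 2 — invert Sigma. det(Sigma) = 19·4 - (-2)² = 72.
  Sigma^{-1} = (1/det) · [[d, -b], [-b, a]] = [[0.0556, 0.0278],
 [0.0278, 0.2639]].

Step 3 — form the quadratic (x - mu)^T · Sigma^{-1} · (x - mu):
  Sigma^{-1} · (x - mu) = (0.0556, 0.5278).
  (x - mu)^T · [Sigma^{-1} · (x - mu)] = (0)·(0.0556) + (2)·(0.5278) = 1.0556.

Step 4 — take square root: d = √(1.0556) ≈ 1.0274.

d(x, mu) = √(1.0556) ≈ 1.0274
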